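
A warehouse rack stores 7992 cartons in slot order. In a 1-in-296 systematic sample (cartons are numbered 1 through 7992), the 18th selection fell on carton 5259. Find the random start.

k = 296
r = 5259 − (18−1)×296 = 5259 − 5032 = 227

227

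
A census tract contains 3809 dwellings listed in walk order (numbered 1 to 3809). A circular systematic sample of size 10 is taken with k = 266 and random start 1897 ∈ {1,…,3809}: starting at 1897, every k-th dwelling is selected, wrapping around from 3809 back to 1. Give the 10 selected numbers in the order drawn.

Selection 1: 1897
Selection 2: 1897 + 266 = 2163
Selection 3: 2163 + 266 = 2429
Selection 4: 2429 + 266 = 2695
Selection 5: 2695 + 266 = 2961
Selection 6: 2961 + 266 = 3227
Selection 7: 3227 + 266 = 3493
Selection 8: 3493 + 266 = 3759
Selection 9: 3759 + 266 = 4025 → 4025 − 3809 = 216
Selection 10: 216 + 266 = 482

1897, 2163, 2429, 2695, 2961, 3227, 3493, 3759, 216, 482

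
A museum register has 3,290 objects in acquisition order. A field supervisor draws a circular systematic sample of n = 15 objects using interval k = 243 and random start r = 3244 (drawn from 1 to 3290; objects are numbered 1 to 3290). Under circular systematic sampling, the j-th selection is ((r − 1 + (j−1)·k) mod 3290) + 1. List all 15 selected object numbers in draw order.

Selection 1: 3244
Selection 2: 3244 + 243 = 3487 → 3487 − 3290 = 197
Selection 3: 197 + 243 = 440
Selection 4: 440 + 243 = 683
Selection 5: 683 + 243 = 926
Selection 6: 926 + 243 = 1169
Selection 7: 1169 + 243 = 1412
Selection 8: 1412 + 243 = 1655
Selection 9: 1655 + 243 = 1898
Selection 10: 1898 + 243 = 2141
Selection 11: 2141 + 243 = 2384
Selection 12: 2384 + 243 = 2627
Selection 13: 2627 + 243 = 2870
Selection 14: 2870 + 243 = 3113
Selection 15: 3113 + 243 = 3356 → 3356 − 3290 = 66

3244, 197, 440, 683, 926, 1169, 1412, 1655, 1898, 2141, 2384, 2627, 2870, 3113, 66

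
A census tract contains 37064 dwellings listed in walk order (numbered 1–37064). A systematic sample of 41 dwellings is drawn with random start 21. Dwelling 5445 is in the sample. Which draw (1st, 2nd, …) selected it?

k = 37064/41 = 904
position = (5445 − 21)/904 + 1 = 5424/904 + 1 = 6 + 1 = 7

7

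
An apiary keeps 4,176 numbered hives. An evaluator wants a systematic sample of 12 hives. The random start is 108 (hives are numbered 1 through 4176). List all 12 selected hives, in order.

k = N/n = 4176/12 = 348
hive 1: 108
hive 2: 108 + 348 = 456
hive 3: 456 + 348 = 804
hive 4: 804 + 348 = 1152
hive 5: 1152 + 348 = 1500
hive 6: 1500 + 348 = 1848
hive 7: 1848 + 348 = 2196
hive 8: 2196 + 348 = 2544
hive 9: 2544 + 348 = 2892
hive 10: 2892 + 348 = 3240
hive 11: 3240 + 348 = 3588
hive 12: 3588 + 348 = 3936

108, 456, 804, 1152, 1500, 1848, 2196, 2544, 2892, 3240, 3588, 3936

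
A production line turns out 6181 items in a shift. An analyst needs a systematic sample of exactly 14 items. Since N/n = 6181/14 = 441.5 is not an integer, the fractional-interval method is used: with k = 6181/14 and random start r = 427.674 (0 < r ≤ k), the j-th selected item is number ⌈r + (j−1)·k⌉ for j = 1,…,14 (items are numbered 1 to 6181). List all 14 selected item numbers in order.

428, 870, 1311, 1753, 2194, 2636, 3077, 3519, 3960, 4402, 4843, 5285, 5726, 6168

j=1: r + 0k = 427.674 → ⌈·⌉ = 428
j=2: r + 1k = 869.174 → ⌈·⌉ = 870
j=3: r + 2k = 1310.674 → ⌈·⌉ = 1311
j=4: r + 3k = 1752.174 → ⌈·⌉ = 1753
j=5: r + 4k = 2193.674 → ⌈·⌉ = 2194
j=6: r + 5k = 2635.174 → ⌈·⌉ = 2636
j=7: r + 6k = 3076.674 → ⌈·⌉ = 3077
j=8: r + 7k = 3518.174 → ⌈·⌉ = 3519
j=9: r + 8k = 3959.674 → ⌈·⌉ = 3960
j=10: r + 9k = 4401.174 → ⌈·⌉ = 4402
j=11: r + 10k = 4842.674 → ⌈·⌉ = 4843
j=12: r + 11k = 5284.174 → ⌈·⌉ = 5285
j=13: r + 12k = 5725.674 → ⌈·⌉ = 5726
j=14: r + 13k = 6167.174 → ⌈·⌉ = 6168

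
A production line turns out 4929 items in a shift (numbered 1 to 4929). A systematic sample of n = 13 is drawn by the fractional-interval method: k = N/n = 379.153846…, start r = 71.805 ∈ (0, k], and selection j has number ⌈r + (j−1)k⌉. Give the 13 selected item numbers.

j=1: r + 0k = 71.805 → ⌈·⌉ = 72
j=2: r + 1k = 450.958846… → ⌈·⌉ = 451
j=3: r + 2k = 830.112692… → ⌈·⌉ = 831
j=4: r + 3k = 1209.266538… → ⌈·⌉ = 1210
j=5: r + 4k = 1588.420384… → ⌈·⌉ = 1589
j=6: r + 5k = 1967.574230… → ⌈·⌉ = 1968
j=7: r + 6k = 2346.728076… → ⌈·⌉ = 2347
j=8: r + 7k = 2725.881923… → ⌈·⌉ = 2726
j=9: r + 8k = 3105.035769… → ⌈·⌉ = 3106
j=10: r + 9k = 3484.189615… → ⌈·⌉ = 3485
j=11: r + 10k = 3863.343461… → ⌈·⌉ = 3864
j=12: r + 11k = 4242.497307… → ⌈·⌉ = 4243
j=13: r + 12k = 4621.651153… → ⌈·⌉ = 4622

72, 451, 831, 1210, 1589, 1968, 2347, 2726, 3106, 3485, 3864, 4243, 4622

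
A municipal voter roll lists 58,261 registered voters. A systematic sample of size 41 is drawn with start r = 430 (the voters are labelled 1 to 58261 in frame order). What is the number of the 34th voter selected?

47323

k = 58261/41 = 1421
34th selection = r + (34−1)·k = 430 + 33×1421 = 430 + 46893 = 47323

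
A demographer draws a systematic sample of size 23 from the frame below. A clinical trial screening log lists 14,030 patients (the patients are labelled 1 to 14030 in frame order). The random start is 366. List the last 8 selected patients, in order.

k = N/n = 14030/23 = 610
16th selection = 366 + 15×610 = 9516
17th: 9516 + 610 = 10126
18th: 10126 + 610 = 10736
19th: 10736 + 610 = 11346
20th: 11346 + 610 = 11956
21st: 11956 + 610 = 12566
22nd: 12566 + 610 = 13176
23rd: 13176 + 610 = 13786

9516, 10126, 10736, 11346, 11956, 12566, 13176, 13786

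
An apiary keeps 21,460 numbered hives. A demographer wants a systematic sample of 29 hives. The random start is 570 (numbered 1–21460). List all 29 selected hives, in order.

570, 1310, 2050, 2790, 3530, 4270, 5010, 5750, 6490, 7230, 7970, 8710, 9450, 10190, 10930, 11670, 12410, 13150, 13890, 14630, 15370, 16110, 16850, 17590, 18330, 19070, 19810, 20550, 21290

k = N/n = 21460/29 = 740
hive 1: 570
hive 2: 570 + 740 = 1310
hive 3: 1310 + 740 = 2050
hive 4: 2050 + 740 = 2790
hive 5: 2790 + 740 = 3530
hive 6: 3530 + 740 = 4270
hive 7: 4270 + 740 = 5010
hive 8: 5010 + 740 = 5750
hive 9: 5750 + 740 = 6490
hive 10: 6490 + 740 = 7230
hive 11: 7230 + 740 = 7970
hive 12: 7970 + 740 = 8710
hive 13: 8710 + 740 = 9450
hive 14: 9450 + 740 = 10190
hive 15: 10190 + 740 = 10930
hive 16: 10930 + 740 = 11670
hive 17: 11670 + 740 = 12410
hive 18: 12410 + 740 = 13150
hive 19: 13150 + 740 = 13890
hive 20: 13890 + 740 = 14630
hive 21: 14630 + 740 = 15370
hive 22: 15370 + 740 = 16110
hive 23: 16110 + 740 = 16850
hive 24: 16850 + 740 = 17590
hive 25: 17590 + 740 = 18330
hive 26: 18330 + 740 = 19070
hive 27: 19070 + 740 = 19810
hive 28: 19810 + 740 = 20550
hive 29: 20550 + 740 = 21290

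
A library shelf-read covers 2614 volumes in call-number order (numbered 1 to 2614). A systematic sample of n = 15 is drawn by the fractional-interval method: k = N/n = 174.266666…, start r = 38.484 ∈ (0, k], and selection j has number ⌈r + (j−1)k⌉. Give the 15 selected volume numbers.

39, 213, 388, 562, 736, 910, 1085, 1259, 1433, 1607, 1782, 1956, 2130, 2304, 2479

j=1: r + 0k = 38.484 → ⌈·⌉ = 39
j=2: r + 1k = 212.750666… → ⌈·⌉ = 213
j=3: r + 2k = 387.017333… → ⌈·⌉ = 388
j=4: r + 3k = 561.284 → ⌈·⌉ = 562
j=5: r + 4k = 735.550666… → ⌈·⌉ = 736
j=6: r + 5k = 909.817333… → ⌈·⌉ = 910
j=7: r + 6k = 1084.084 → ⌈·⌉ = 1085
j=8: r + 7k = 1258.350666… → ⌈·⌉ = 1259
j=9: r + 8k = 1432.617333… → ⌈·⌉ = 1433
j=10: r + 9k = 1606.884 → ⌈·⌉ = 1607
j=11: r + 10k = 1781.150666… → ⌈·⌉ = 1782
j=12: r + 11k = 1955.417333… → ⌈·⌉ = 1956
j=13: r + 12k = 2129.684 → ⌈·⌉ = 2130
j=14: r + 13k = 2303.950666… → ⌈·⌉ = 2304
j=15: r + 14k = 2478.217333… → ⌈·⌉ = 2479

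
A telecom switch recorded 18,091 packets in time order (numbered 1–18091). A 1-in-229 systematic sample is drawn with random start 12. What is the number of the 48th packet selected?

k = 229
48th selection = r + (48−1)·k = 12 + 47×229 = 12 + 10763 = 10775

10775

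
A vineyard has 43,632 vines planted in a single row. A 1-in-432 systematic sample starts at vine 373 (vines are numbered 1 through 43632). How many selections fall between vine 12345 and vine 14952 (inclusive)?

k = 432
First selection ≥ 12345: 373 + ⌈(12345−373)/432⌉·432 = 373 + 28×432 = 12469
Last selection ≤ 14952: 373 + ⌊(14952−373)/432⌋·432 = 373 + 33×432 = 14629
Count = 33 − 28 + 1 = 6

6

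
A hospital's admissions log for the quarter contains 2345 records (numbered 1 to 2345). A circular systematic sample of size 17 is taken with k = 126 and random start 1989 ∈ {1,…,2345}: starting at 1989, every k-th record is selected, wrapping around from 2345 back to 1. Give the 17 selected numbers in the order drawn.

Selection 1: 1989
Selection 2: 1989 + 126 = 2115
Selection 3: 2115 + 126 = 2241
Selection 4: 2241 + 126 = 2367 → 2367 − 2345 = 22
Selection 5: 22 + 126 = 148
Selection 6: 148 + 126 = 274
Selection 7: 274 + 126 = 400
Selection 8: 400 + 126 = 526
Selection 9: 526 + 126 = 652
Selection 10: 652 + 126 = 778
Selection 11: 778 + 126 = 904
Selection 12: 904 + 126 = 1030
Selection 13: 1030 + 126 = 1156
Selection 14: 1156 + 126 = 1282
Selection 15: 1282 + 126 = 1408
Selection 16: 1408 + 126 = 1534
Selection 17: 1534 + 126 = 1660

1989, 2115, 2241, 22, 148, 274, 400, 526, 652, 778, 904, 1030, 1156, 1282, 1408, 1534, 1660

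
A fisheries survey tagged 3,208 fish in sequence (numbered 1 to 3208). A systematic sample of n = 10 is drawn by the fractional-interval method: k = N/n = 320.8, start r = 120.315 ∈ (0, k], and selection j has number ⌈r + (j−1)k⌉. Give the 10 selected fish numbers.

j=1: r + 0k = 120.315 → ⌈·⌉ = 121
j=2: r + 1k = 441.115 → ⌈·⌉ = 442
j=3: r + 2k = 761.915 → ⌈·⌉ = 762
j=4: r + 3k = 1082.715 → ⌈·⌉ = 1083
j=5: r + 4k = 1403.515 → ⌈·⌉ = 1404
j=6: r + 5k = 1724.315 → ⌈·⌉ = 1725
j=7: r + 6k = 2045.115 → ⌈·⌉ = 2046
j=8: r + 7k = 2365.915 → ⌈·⌉ = 2366
j=9: r + 8k = 2686.715 → ⌈·⌉ = 2687
j=10: r + 9k = 3007.515 → ⌈·⌉ = 3008

121, 442, 762, 1083, 1404, 1725, 2046, 2366, 2687, 3008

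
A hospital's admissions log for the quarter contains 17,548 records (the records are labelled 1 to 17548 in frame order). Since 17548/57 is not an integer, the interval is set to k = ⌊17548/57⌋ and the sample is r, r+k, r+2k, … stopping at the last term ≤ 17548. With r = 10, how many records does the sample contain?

k = ⌊17548/57⌋ = 307
Achieved size = ⌊(17548 − 10)/307⌋ + 1 = ⌊17538/307⌋ + 1 = 57 + 1 = 58
(last selection: 10 + 57×307 = 17509 ≤ 17548; next would be 17816 > 17548)

58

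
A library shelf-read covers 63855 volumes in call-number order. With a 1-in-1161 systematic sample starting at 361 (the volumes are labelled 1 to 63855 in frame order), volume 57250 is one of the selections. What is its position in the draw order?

50

k = 1161
position = (57250 − 361)/1161 + 1 = 56889/1161 + 1 = 49 + 1 = 50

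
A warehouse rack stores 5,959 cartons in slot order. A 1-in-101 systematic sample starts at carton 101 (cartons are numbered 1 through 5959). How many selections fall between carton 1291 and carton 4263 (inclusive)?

k = 101
First selection ≥ 1291: 101 + ⌈(1291−101)/101⌉·101 = 101 + 12×101 = 1313
Last selection ≤ 4263: 101 + ⌊(4263−101)/101⌋·101 = 101 + 41×101 = 4242
Count = 41 − 12 + 1 = 30

30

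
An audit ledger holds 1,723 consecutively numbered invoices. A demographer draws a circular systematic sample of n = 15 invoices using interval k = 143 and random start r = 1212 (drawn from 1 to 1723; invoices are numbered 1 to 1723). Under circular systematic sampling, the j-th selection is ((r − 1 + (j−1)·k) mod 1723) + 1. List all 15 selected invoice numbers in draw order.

Selection 1: 1212
Selection 2: 1212 + 143 = 1355
Selection 3: 1355 + 143 = 1498
Selection 4: 1498 + 143 = 1641
Selection 5: 1641 + 143 = 1784 → 1784 − 1723 = 61
Selection 6: 61 + 143 = 204
Selection 7: 204 + 143 = 347
Selection 8: 347 + 143 = 490
Selection 9: 490 + 143 = 633
Selection 10: 633 + 143 = 776
Selection 11: 776 + 143 = 919
Selection 12: 919 + 143 = 1062
Selection 13: 1062 + 143 = 1205
Selection 14: 1205 + 143 = 1348
Selection 15: 1348 + 143 = 1491

1212, 1355, 1498, 1641, 61, 204, 347, 490, 633, 776, 919, 1062, 1205, 1348, 1491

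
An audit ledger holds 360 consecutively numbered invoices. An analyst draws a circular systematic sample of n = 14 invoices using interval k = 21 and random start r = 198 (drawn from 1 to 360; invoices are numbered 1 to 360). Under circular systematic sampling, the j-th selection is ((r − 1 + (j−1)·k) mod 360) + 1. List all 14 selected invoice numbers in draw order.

198, 219, 240, 261, 282, 303, 324, 345, 6, 27, 48, 69, 90, 111

Selection 1: 198
Selection 2: 198 + 21 = 219
Selection 3: 219 + 21 = 240
Selection 4: 240 + 21 = 261
Selection 5: 261 + 21 = 282
Selection 6: 282 + 21 = 303
Selection 7: 303 + 21 = 324
Selection 8: 324 + 21 = 345
Selection 9: 345 + 21 = 366 → 366 − 360 = 6
Selection 10: 6 + 21 = 27
Selection 11: 27 + 21 = 48
Selection 12: 48 + 21 = 69
Selection 13: 69 + 21 = 90
Selection 14: 90 + 21 = 111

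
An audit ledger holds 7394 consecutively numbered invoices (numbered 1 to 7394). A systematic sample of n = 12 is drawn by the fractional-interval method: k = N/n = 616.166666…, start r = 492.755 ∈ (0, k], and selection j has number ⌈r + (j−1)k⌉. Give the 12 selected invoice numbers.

j=1: r + 0k = 492.755 → ⌈·⌉ = 493
j=2: r + 1k = 1108.921666… → ⌈·⌉ = 1109
j=3: r + 2k = 1725.088333… → ⌈·⌉ = 1726
j=4: r + 3k = 2341.255 → ⌈·⌉ = 2342
j=5: r + 4k = 2957.421666… → ⌈·⌉ = 2958
j=6: r + 5k = 3573.588333… → ⌈·⌉ = 3574
j=7: r + 6k = 4189.755 → ⌈·⌉ = 4190
j=8: r + 7k = 4805.921666… → ⌈·⌉ = 4806
j=9: r + 8k = 5422.088333… → ⌈·⌉ = 5423
j=10: r + 9k = 6038.255 → ⌈·⌉ = 6039
j=11: r + 10k = 6654.421666… → ⌈·⌉ = 6655
j=12: r + 11k = 7270.588333… → ⌈·⌉ = 7271

493, 1109, 1726, 2342, 2958, 3574, 4190, 4806, 5423, 6039, 6655, 7271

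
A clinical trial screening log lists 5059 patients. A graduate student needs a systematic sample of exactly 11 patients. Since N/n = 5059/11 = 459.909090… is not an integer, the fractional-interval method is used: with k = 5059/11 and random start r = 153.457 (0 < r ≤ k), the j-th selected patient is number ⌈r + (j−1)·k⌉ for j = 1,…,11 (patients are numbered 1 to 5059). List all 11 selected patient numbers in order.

j=1: r + 0k = 153.457 → ⌈·⌉ = 154
j=2: r + 1k = 613.366090… → ⌈·⌉ = 614
j=3: r + 2k = 1073.275181… → ⌈·⌉ = 1074
j=4: r + 3k = 1533.184272… → ⌈·⌉ = 1534
j=5: r + 4k = 1993.093363… → ⌈·⌉ = 1994
j=6: r + 5k = 2453.002454… → ⌈·⌉ = 2454
j=7: r + 6k = 2912.911545… → ⌈·⌉ = 2913
j=8: r + 7k = 3372.820636… → ⌈·⌉ = 3373
j=9: r + 8k = 3832.729727… → ⌈·⌉ = 3833
j=10: r + 9k = 4292.638818… → ⌈·⌉ = 4293
j=11: r + 10k = 4752.547909… → ⌈·⌉ = 4753

154, 614, 1074, 1534, 1994, 2454, 2913, 3373, 3833, 4293, 4753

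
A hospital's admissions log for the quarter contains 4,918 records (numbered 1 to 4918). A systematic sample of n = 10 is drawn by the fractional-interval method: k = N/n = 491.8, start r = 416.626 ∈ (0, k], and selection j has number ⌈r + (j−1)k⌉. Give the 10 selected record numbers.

417, 909, 1401, 1893, 2384, 2876, 3368, 3860, 4352, 4843

j=1: r + 0k = 416.626 → ⌈·⌉ = 417
j=2: r + 1k = 908.426 → ⌈·⌉ = 909
j=3: r + 2k = 1400.226 → ⌈·⌉ = 1401
j=4: r + 3k = 1892.026 → ⌈·⌉ = 1893
j=5: r + 4k = 2383.826 → ⌈·⌉ = 2384
j=6: r + 5k = 2875.626 → ⌈·⌉ = 2876
j=7: r + 6k = 3367.426 → ⌈·⌉ = 3368
j=8: r + 7k = 3859.226 → ⌈·⌉ = 3860
j=9: r + 8k = 4351.026 → ⌈·⌉ = 4352
j=10: r + 9k = 4842.826 → ⌈·⌉ = 4843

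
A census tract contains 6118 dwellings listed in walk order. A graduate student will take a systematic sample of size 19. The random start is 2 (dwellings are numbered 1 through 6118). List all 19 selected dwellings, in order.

2, 324, 646, 968, 1290, 1612, 1934, 2256, 2578, 2900, 3222, 3544, 3866, 4188, 4510, 4832, 5154, 5476, 5798

k = N/n = 6118/19 = 322
dwelling 1: 2
dwelling 2: 2 + 322 = 324
dwelling 3: 324 + 322 = 646
dwelling 4: 646 + 322 = 968
dwelling 5: 968 + 322 = 1290
dwelling 6: 1290 + 322 = 1612
dwelling 7: 1612 + 322 = 1934
dwelling 8: 1934 + 322 = 2256
dwelling 9: 2256 + 322 = 2578
dwelling 10: 2578 + 322 = 2900
dwelling 11: 2900 + 322 = 3222
dwelling 12: 3222 + 322 = 3544
dwelling 13: 3544 + 322 = 3866
dwelling 14: 3866 + 322 = 4188
dwelling 15: 4188 + 322 = 4510
dwelling 16: 4510 + 322 = 4832
dwelling 17: 4832 + 322 = 5154
dwelling 18: 5154 + 322 = 5476
dwelling 19: 5476 + 322 = 5798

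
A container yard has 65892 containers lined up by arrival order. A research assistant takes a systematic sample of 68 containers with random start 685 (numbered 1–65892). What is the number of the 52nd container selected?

k = 65892/68 = 969
52nd selection = r + (52−1)·k = 685 + 51×969 = 685 + 49419 = 50104

50104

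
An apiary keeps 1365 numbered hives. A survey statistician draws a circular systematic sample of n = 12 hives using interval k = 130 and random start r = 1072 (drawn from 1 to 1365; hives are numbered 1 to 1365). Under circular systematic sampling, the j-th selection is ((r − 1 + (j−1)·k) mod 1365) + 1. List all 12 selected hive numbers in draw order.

Selection 1: 1072
Selection 2: 1072 + 130 = 1202
Selection 3: 1202 + 130 = 1332
Selection 4: 1332 + 130 = 1462 → 1462 − 1365 = 97
Selection 5: 97 + 130 = 227
Selection 6: 227 + 130 = 357
Selection 7: 357 + 130 = 487
Selection 8: 487 + 130 = 617
Selection 9: 617 + 130 = 747
Selection 10: 747 + 130 = 877
Selection 11: 877 + 130 = 1007
Selection 12: 1007 + 130 = 1137

1072, 1202, 1332, 97, 227, 357, 487, 617, 747, 877, 1007, 1137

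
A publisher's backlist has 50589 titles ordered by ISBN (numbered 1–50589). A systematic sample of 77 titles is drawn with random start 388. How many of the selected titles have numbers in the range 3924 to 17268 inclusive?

20

k = 50589/77 = 657
First selection ≥ 3924: 388 + ⌈(3924−388)/657⌉·657 = 388 + 6×657 = 4330
Last selection ≤ 17268: 388 + ⌊(17268−388)/657⌋·657 = 388 + 25×657 = 16813
Count = 25 − 6 + 1 = 20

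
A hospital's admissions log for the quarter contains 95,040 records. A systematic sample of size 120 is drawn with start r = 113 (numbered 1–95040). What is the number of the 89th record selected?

69809

k = 95040/120 = 792
89th selection = r + (89−1)·k = 113 + 88×792 = 113 + 69696 = 69809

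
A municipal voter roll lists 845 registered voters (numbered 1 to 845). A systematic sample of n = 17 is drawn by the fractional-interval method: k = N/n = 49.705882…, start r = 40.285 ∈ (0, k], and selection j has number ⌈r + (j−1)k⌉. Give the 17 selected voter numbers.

j=1: r + 0k = 40.285 → ⌈·⌉ = 41
j=2: r + 1k = 89.990882… → ⌈·⌉ = 90
j=3: r + 2k = 139.696764… → ⌈·⌉ = 140
j=4: r + 3k = 189.402647… → ⌈·⌉ = 190
j=5: r + 4k = 239.108529… → ⌈·⌉ = 240
j=6: r + 5k = 288.814411… → ⌈·⌉ = 289
j=7: r + 6k = 338.520294… → ⌈·⌉ = 339
j=8: r + 7k = 388.226176… → ⌈·⌉ = 389
j=9: r + 8k = 437.932058… → ⌈·⌉ = 438
j=10: r + 9k = 487.637941… → ⌈·⌉ = 488
j=11: r + 10k = 537.343823… → ⌈·⌉ = 538
j=12: r + 11k = 587.049705… → ⌈·⌉ = 588
j=13: r + 12k = 636.755588… → ⌈·⌉ = 637
j=14: r + 13k = 686.461470… → ⌈·⌉ = 687
j=15: r + 14k = 736.167352… → ⌈·⌉ = 737
j=16: r + 15k = 785.873235… → ⌈·⌉ = 786
j=17: r + 16k = 835.579117… → ⌈·⌉ = 836

41, 90, 140, 190, 240, 289, 339, 389, 438, 488, 538, 588, 637, 687, 737, 786, 836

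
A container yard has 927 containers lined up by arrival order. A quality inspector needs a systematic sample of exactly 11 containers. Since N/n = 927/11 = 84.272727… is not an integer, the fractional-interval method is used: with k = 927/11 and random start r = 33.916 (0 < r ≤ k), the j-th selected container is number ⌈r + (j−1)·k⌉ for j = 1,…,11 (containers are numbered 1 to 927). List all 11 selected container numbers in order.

34, 119, 203, 287, 372, 456, 540, 624, 709, 793, 877

j=1: r + 0k = 33.916 → ⌈·⌉ = 34
j=2: r + 1k = 118.188727… → ⌈·⌉ = 119
j=3: r + 2k = 202.461454… → ⌈·⌉ = 203
j=4: r + 3k = 286.734181… → ⌈·⌉ = 287
j=5: r + 4k = 371.006909… → ⌈·⌉ = 372
j=6: r + 5k = 455.279636… → ⌈·⌉ = 456
j=7: r + 6k = 539.552363… → ⌈·⌉ = 540
j=8: r + 7k = 623.825090… → ⌈·⌉ = 624
j=9: r + 8k = 708.097818… → ⌈·⌉ = 709
j=10: r + 9k = 792.370545… → ⌈·⌉ = 793
j=11: r + 10k = 876.643272… → ⌈·⌉ = 877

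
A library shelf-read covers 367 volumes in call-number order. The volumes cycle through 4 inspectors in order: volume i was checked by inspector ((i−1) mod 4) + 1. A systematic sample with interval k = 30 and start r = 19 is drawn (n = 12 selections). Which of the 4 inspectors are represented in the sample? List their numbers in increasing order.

1, 3

Consecutive selections differ by k = 30, so their inspector numbers differ by 30 mod 4 = 2.
gcd(30, 4) = 2, so the sample visits 4/2 = 2 distinct residues mod 4.
Start 19 is inspector 3; the inspectors hit are 1, 3.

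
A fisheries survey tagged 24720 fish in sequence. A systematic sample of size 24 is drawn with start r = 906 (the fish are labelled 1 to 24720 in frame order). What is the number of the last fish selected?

24596

k = 24720/24 = 1030
24th selection = r + (24−1)·k = 906 + 23×1030 = 906 + 23690 = 24596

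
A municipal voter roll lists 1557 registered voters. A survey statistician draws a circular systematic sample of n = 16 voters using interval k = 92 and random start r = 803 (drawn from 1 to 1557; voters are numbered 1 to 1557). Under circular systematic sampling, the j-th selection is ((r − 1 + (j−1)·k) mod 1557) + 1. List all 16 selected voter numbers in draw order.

Selection 1: 803
Selection 2: 803 + 92 = 895
Selection 3: 895 + 92 = 987
Selection 4: 987 + 92 = 1079
Selection 5: 1079 + 92 = 1171
Selection 6: 1171 + 92 = 1263
Selection 7: 1263 + 92 = 1355
Selection 8: 1355 + 92 = 1447
Selection 9: 1447 + 92 = 1539
Selection 10: 1539 + 92 = 1631 → 1631 − 1557 = 74
Selection 11: 74 + 92 = 166
Selection 12: 166 + 92 = 258
Selection 13: 258 + 92 = 350
Selection 14: 350 + 92 = 442
Selection 15: 442 + 92 = 534
Selection 16: 534 + 92 = 626

803, 895, 987, 1079, 1171, 1263, 1355, 1447, 1539, 74, 166, 258, 350, 442, 534, 626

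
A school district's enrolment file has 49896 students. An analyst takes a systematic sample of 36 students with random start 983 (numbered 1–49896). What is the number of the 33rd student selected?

k = 49896/36 = 1386
33rd selection = r + (33−1)·k = 983 + 32×1386 = 983 + 44352 = 45335

45335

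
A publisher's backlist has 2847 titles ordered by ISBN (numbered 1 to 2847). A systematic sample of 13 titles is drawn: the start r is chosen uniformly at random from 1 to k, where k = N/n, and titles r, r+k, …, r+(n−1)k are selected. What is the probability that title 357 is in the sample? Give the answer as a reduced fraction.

k = 2847/13 = 219.
Title 357 is selected iff r ≡ 357 (mod 219); exactly one such r in {1,…,219}.
Inclusion probability = 1/219.

1/219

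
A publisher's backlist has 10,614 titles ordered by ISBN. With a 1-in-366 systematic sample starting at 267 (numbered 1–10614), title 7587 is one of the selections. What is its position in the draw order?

k = 366
position = (7587 − 267)/366 + 1 = 7320/366 + 1 = 20 + 1 = 21

21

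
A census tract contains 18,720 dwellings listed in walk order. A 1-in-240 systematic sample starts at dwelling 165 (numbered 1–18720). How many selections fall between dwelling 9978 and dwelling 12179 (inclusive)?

k = 240
First selection ≥ 9978: 165 + ⌈(9978−165)/240⌉·240 = 165 + 41×240 = 10005
Last selection ≤ 12179: 165 + ⌊(12179−165)/240⌋·240 = 165 + 50×240 = 12165
Count = 50 − 41 + 1 = 10

10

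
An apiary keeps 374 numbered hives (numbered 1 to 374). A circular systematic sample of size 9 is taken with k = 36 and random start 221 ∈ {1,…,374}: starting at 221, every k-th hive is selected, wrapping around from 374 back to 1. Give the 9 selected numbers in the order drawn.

221, 257, 293, 329, 365, 27, 63, 99, 135

Selection 1: 221
Selection 2: 221 + 36 = 257
Selection 3: 257 + 36 = 293
Selection 4: 293 + 36 = 329
Selection 5: 329 + 36 = 365
Selection 6: 365 + 36 = 401 → 401 − 374 = 27
Selection 7: 27 + 36 = 63
Selection 8: 63 + 36 = 99
Selection 9: 99 + 36 = 135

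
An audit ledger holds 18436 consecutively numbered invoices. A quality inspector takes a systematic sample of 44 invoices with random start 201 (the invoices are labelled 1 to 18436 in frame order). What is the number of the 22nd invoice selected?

k = 18436/44 = 419
22nd selection = r + (22−1)·k = 201 + 21×419 = 201 + 8799 = 9000

9000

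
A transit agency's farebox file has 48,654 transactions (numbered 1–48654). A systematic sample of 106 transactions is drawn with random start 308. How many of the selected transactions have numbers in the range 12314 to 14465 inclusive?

k = 48654/106 = 459
First selection ≥ 12314: 308 + ⌈(12314−308)/459⌉·459 = 308 + 27×459 = 12701
Last selection ≤ 14465: 308 + ⌊(14465−308)/459⌋·459 = 308 + 30×459 = 14078
Count = 30 − 27 + 1 = 4

4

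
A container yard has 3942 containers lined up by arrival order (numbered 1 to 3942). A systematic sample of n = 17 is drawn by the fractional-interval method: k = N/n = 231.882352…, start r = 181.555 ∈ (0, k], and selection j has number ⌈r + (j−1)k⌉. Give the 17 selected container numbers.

j=1: r + 0k = 181.555 → ⌈·⌉ = 182
j=2: r + 1k = 413.437352… → ⌈·⌉ = 414
j=3: r + 2k = 645.319705… → ⌈·⌉ = 646
j=4: r + 3k = 877.202058… → ⌈·⌉ = 878
j=5: r + 4k = 1109.084411… → ⌈·⌉ = 1110
j=6: r + 5k = 1340.966764… → ⌈·⌉ = 1341
j=7: r + 6k = 1572.849117… → ⌈·⌉ = 1573
j=8: r + 7k = 1804.731470… → ⌈·⌉ = 1805
j=9: r + 8k = 2036.613823… → ⌈·⌉ = 2037
j=10: r + 9k = 2268.496176… → ⌈·⌉ = 2269
j=11: r + 10k = 2500.378529… → ⌈·⌉ = 2501
j=12: r + 11k = 2732.260882… → ⌈·⌉ = 2733
j=13: r + 12k = 2964.143235… → ⌈·⌉ = 2965
j=14: r + 13k = 3196.025588… → ⌈·⌉ = 3197
j=15: r + 14k = 3427.907941… → ⌈·⌉ = 3428
j=16: r + 15k = 3659.790294… → ⌈·⌉ = 3660
j=17: r + 16k = 3891.672647… → ⌈·⌉ = 3892

182, 414, 646, 878, 1110, 1341, 1573, 1805, 2037, 2269, 2501, 2733, 2965, 3197, 3428, 3660, 3892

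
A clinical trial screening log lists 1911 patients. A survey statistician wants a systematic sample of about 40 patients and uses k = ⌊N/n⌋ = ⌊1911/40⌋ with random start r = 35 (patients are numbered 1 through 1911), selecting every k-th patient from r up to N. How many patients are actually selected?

40

k = ⌊1911/40⌋ = 47
Achieved size = ⌊(1911 − 35)/47⌋ + 1 = ⌊1876/47⌋ + 1 = 39 + 1 = 40
(last selection: 35 + 39×47 = 1868 ≤ 1911; next would be 1915 > 1911)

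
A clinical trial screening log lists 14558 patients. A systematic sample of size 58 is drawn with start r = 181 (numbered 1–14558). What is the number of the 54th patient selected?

13484

k = 14558/58 = 251
54th selection = r + (54−1)·k = 181 + 53×251 = 181 + 13303 = 13484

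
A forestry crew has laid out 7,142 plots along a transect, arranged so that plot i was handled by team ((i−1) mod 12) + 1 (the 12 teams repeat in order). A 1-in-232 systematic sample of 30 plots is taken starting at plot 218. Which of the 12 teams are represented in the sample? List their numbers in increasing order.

2, 6, 10

Consecutive selections differ by k = 232, so their team numbers differ by 232 mod 12 = 4.
gcd(232, 12) = 4, so the sample visits 12/4 = 3 distinct residues mod 12.
Start 218 is team 2; the teams hit are 2, 6, 10.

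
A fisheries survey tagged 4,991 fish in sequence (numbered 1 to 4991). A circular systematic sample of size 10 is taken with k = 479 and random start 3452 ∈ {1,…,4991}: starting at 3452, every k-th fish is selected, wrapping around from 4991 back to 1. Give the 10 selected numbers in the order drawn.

3452, 3931, 4410, 4889, 377, 856, 1335, 1814, 2293, 2772

Selection 1: 3452
Selection 2: 3452 + 479 = 3931
Selection 3: 3931 + 479 = 4410
Selection 4: 4410 + 479 = 4889
Selection 5: 4889 + 479 = 5368 → 5368 − 4991 = 377
Selection 6: 377 + 479 = 856
Selection 7: 856 + 479 = 1335
Selection 8: 1335 + 479 = 1814
Selection 9: 1814 + 479 = 2293
Selection 10: 2293 + 479 = 2772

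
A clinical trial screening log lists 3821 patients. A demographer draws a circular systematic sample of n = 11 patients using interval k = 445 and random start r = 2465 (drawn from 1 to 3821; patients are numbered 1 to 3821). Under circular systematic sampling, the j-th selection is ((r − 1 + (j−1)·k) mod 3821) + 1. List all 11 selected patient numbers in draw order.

Selection 1: 2465
Selection 2: 2465 + 445 = 2910
Selection 3: 2910 + 445 = 3355
Selection 4: 3355 + 445 = 3800
Selection 5: 3800 + 445 = 4245 → 4245 − 3821 = 424
Selection 6: 424 + 445 = 869
Selection 7: 869 + 445 = 1314
Selection 8: 1314 + 445 = 1759
Selection 9: 1759 + 445 = 2204
Selection 10: 2204 + 445 = 2649
Selection 11: 2649 + 445 = 3094

2465, 2910, 3355, 3800, 424, 869, 1314, 1759, 2204, 2649, 3094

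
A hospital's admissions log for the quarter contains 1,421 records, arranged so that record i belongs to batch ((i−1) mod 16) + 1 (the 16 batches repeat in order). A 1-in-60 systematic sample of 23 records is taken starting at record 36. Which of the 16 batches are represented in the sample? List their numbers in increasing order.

Consecutive selections differ by k = 60, so their batch numbers differ by 60 mod 16 = 12.
gcd(60, 16) = 4, so the sample visits 16/4 = 4 distinct residues mod 16.
Start 36 is batch 4; the batches hit are 4, 8, 12, 16.

4, 8, 12, 16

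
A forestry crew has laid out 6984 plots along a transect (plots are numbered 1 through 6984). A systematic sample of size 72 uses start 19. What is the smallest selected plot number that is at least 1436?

k = 6984/72 = 97
Steps past start: ⌈(1436 − 19)/97⌉ = ⌈1417/97⌉ = 15
Selected plot: 19 + 15×97 = 1474

1474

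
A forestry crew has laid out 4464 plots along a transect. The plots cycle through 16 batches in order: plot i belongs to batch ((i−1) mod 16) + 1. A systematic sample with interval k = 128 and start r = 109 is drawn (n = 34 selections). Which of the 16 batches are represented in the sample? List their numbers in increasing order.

Consecutive selections differ by k = 128, so their batch numbers differ by 128 mod 16 = 0.
gcd(128, 16) = 16, so the sample visits 16/16 = 1 distinct residues mod 16.
Start 109 is batch 13; the batches hit are 13.

13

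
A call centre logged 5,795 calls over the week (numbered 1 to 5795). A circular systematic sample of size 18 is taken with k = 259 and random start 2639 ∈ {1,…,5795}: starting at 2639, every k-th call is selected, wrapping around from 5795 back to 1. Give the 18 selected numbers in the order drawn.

Selection 1: 2639
Selection 2: 2639 + 259 = 2898
Selection 3: 2898 + 259 = 3157
Selection 4: 3157 + 259 = 3416
Selection 5: 3416 + 259 = 3675
Selection 6: 3675 + 259 = 3934
Selection 7: 3934 + 259 = 4193
Selection 8: 4193 + 259 = 4452
Selection 9: 4452 + 259 = 4711
Selection 10: 4711 + 259 = 4970
Selection 11: 4970 + 259 = 5229
Selection 12: 5229 + 259 = 5488
Selection 13: 5488 + 259 = 5747
Selection 14: 5747 + 259 = 6006 → 6006 − 5795 = 211
Selection 15: 211 + 259 = 470
Selection 16: 470 + 259 = 729
Selection 17: 729 + 259 = 988
Selection 18: 988 + 259 = 1247

2639, 2898, 3157, 3416, 3675, 3934, 4193, 4452, 4711, 4970, 5229, 5488, 5747, 211, 470, 729, 988, 1247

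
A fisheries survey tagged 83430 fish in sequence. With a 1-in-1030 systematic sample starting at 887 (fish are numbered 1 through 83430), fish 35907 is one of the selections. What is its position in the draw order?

k = 1030
position = (35907 − 887)/1030 + 1 = 35020/1030 + 1 = 34 + 1 = 35

35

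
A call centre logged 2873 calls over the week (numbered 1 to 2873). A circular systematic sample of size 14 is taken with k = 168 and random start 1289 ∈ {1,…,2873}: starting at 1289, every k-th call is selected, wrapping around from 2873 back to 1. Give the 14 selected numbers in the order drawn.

1289, 1457, 1625, 1793, 1961, 2129, 2297, 2465, 2633, 2801, 96, 264, 432, 600

Selection 1: 1289
Selection 2: 1289 + 168 = 1457
Selection 3: 1457 + 168 = 1625
Selection 4: 1625 + 168 = 1793
Selection 5: 1793 + 168 = 1961
Selection 6: 1961 + 168 = 2129
Selection 7: 2129 + 168 = 2297
Selection 8: 2297 + 168 = 2465
Selection 9: 2465 + 168 = 2633
Selection 10: 2633 + 168 = 2801
Selection 11: 2801 + 168 = 2969 → 2969 − 2873 = 96
Selection 12: 96 + 168 = 264
Selection 13: 264 + 168 = 432
Selection 14: 432 + 168 = 600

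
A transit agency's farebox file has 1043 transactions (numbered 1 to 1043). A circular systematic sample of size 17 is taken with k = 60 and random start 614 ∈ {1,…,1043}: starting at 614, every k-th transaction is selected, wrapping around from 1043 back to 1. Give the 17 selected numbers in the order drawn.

Selection 1: 614
Selection 2: 614 + 60 = 674
Selection 3: 674 + 60 = 734
Selection 4: 734 + 60 = 794
Selection 5: 794 + 60 = 854
Selection 6: 854 + 60 = 914
Selection 7: 914 + 60 = 974
Selection 8: 974 + 60 = 1034
Selection 9: 1034 + 60 = 1094 → 1094 − 1043 = 51
Selection 10: 51 + 60 = 111
Selection 11: 111 + 60 = 171
Selection 12: 171 + 60 = 231
Selection 13: 231 + 60 = 291
Selection 14: 291 + 60 = 351
Selection 15: 351 + 60 = 411
Selection 16: 411 + 60 = 471
Selection 17: 471 + 60 = 531

614, 674, 734, 794, 854, 914, 974, 1034, 51, 111, 171, 231, 291, 351, 411, 471, 531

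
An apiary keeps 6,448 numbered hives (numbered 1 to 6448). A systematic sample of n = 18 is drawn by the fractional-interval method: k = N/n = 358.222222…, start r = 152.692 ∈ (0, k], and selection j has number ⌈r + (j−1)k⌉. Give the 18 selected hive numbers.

j=1: r + 0k = 152.692 → ⌈·⌉ = 153
j=2: r + 1k = 510.914222… → ⌈·⌉ = 511
j=3: r + 2k = 869.136444… → ⌈·⌉ = 870
j=4: r + 3k = 1227.358666… → ⌈·⌉ = 1228
j=5: r + 4k = 1585.580888… → ⌈·⌉ = 1586
j=6: r + 5k = 1943.803111… → ⌈·⌉ = 1944
j=7: r + 6k = 2302.025333… → ⌈·⌉ = 2303
j=8: r + 7k = 2660.247555… → ⌈·⌉ = 2661
j=9: r + 8k = 3018.469777… → ⌈·⌉ = 3019
j=10: r + 9k = 3376.692 → ⌈·⌉ = 3377
j=11: r + 10k = 3734.914222… → ⌈·⌉ = 3735
j=12: r + 11k = 4093.136444… → ⌈·⌉ = 4094
j=13: r + 12k = 4451.358666… → ⌈·⌉ = 4452
j=14: r + 13k = 4809.580888… → ⌈·⌉ = 4810
j=15: r + 14k = 5167.803111… → ⌈·⌉ = 5168
j=16: r + 15k = 5526.025333… → ⌈·⌉ = 5527
j=17: r + 16k = 5884.247555… → ⌈·⌉ = 5885
j=18: r + 17k = 6242.469777… → ⌈·⌉ = 6243

153, 511, 870, 1228, 1586, 1944, 2303, 2661, 3019, 3377, 3735, 4094, 4452, 4810, 5168, 5527, 5885, 6243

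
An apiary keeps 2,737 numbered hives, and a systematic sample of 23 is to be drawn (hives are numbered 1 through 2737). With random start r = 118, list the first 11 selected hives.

k = N/n = 2737/23 = 119
hive 1: 118
hive 2: 118 + 119 = 237
hive 3: 237 + 119 = 356
hive 4: 356 + 119 = 475
hive 5: 475 + 119 = 594
hive 6: 594 + 119 = 713
hive 7: 713 + 119 = 832
hive 8: 832 + 119 = 951
hive 9: 951 + 119 = 1070
hive 10: 1070 + 119 = 1189
hive 11: 1189 + 119 = 1308

118, 237, 356, 475, 594, 713, 832, 951, 1070, 1189, 1308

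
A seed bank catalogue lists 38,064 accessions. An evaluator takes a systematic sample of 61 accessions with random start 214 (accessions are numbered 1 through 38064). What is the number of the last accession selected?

37654

k = 38064/61 = 624
61st selection = r + (61−1)·k = 214 + 60×624 = 214 + 37440 = 37654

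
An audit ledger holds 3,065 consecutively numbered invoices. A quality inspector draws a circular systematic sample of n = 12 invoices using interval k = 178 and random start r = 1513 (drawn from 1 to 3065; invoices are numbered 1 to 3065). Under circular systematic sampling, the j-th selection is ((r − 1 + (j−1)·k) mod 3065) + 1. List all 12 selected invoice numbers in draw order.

Selection 1: 1513
Selection 2: 1513 + 178 = 1691
Selection 3: 1691 + 178 = 1869
Selection 4: 1869 + 178 = 2047
Selection 5: 2047 + 178 = 2225
Selection 6: 2225 + 178 = 2403
Selection 7: 2403 + 178 = 2581
Selection 8: 2581 + 178 = 2759
Selection 9: 2759 + 178 = 2937
Selection 10: 2937 + 178 = 3115 → 3115 − 3065 = 50
Selection 11: 50 + 178 = 228
Selection 12: 228 + 178 = 406

1513, 1691, 1869, 2047, 2225, 2403, 2581, 2759, 2937, 50, 228, 406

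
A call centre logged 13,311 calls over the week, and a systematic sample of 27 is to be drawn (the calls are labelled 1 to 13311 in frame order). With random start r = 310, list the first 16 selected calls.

k = N/n = 13311/27 = 493
call 1: 310
call 2: 310 + 493 = 803
call 3: 803 + 493 = 1296
call 4: 1296 + 493 = 1789
call 5: 1789 + 493 = 2282
call 6: 2282 + 493 = 2775
call 7: 2775 + 493 = 3268
call 8: 3268 + 493 = 3761
call 9: 3761 + 493 = 4254
call 10: 4254 + 493 = 4747
call 11: 4747 + 493 = 5240
call 12: 5240 + 493 = 5733
call 13: 5733 + 493 = 6226
call 14: 6226 + 493 = 6719
call 15: 6719 + 493 = 7212
call 16: 7212 + 493 = 7705

310, 803, 1296, 1789, 2282, 2775, 3268, 3761, 4254, 4747, 5240, 5733, 6226, 6719, 7212, 7705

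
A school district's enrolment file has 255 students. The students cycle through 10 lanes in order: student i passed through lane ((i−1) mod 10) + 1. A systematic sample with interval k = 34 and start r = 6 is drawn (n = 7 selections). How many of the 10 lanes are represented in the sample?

5

Consecutive selections differ by k = 34, so their lane numbers differ by 34 mod 10 = 4.
gcd(34, 10) = 2, so the sample visits 10/2 = 5 distinct residues mod 10.
Start 6 is lane 6; the lanes hit are 2, 4, 6, 8, 10.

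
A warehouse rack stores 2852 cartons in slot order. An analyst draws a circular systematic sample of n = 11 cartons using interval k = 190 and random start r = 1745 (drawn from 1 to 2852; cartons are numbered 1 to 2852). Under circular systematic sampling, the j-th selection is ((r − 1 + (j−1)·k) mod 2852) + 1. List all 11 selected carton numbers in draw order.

1745, 1935, 2125, 2315, 2505, 2695, 33, 223, 413, 603, 793

Selection 1: 1745
Selection 2: 1745 + 190 = 1935
Selection 3: 1935 + 190 = 2125
Selection 4: 2125 + 190 = 2315
Selection 5: 2315 + 190 = 2505
Selection 6: 2505 + 190 = 2695
Selection 7: 2695 + 190 = 2885 → 2885 − 2852 = 33
Selection 8: 33 + 190 = 223
Selection 9: 223 + 190 = 413
Selection 10: 413 + 190 = 603
Selection 11: 603 + 190 = 793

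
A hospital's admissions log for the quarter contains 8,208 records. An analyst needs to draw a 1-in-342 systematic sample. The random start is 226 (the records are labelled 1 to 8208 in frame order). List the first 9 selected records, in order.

record 1: 226
record 2: 226 + 342 = 568
record 3: 568 + 342 = 910
record 4: 910 + 342 = 1252
record 5: 1252 + 342 = 1594
record 6: 1594 + 342 = 1936
record 7: 1936 + 342 = 2278
record 8: 2278 + 342 = 2620
record 9: 2620 + 342 = 2962

226, 568, 910, 1252, 1594, 1936, 2278, 2620, 2962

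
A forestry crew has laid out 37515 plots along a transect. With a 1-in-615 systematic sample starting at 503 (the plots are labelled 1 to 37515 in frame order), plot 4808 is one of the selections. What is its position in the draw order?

k = 615
position = (4808 − 503)/615 + 1 = 4305/615 + 1 = 7 + 1 = 8

8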